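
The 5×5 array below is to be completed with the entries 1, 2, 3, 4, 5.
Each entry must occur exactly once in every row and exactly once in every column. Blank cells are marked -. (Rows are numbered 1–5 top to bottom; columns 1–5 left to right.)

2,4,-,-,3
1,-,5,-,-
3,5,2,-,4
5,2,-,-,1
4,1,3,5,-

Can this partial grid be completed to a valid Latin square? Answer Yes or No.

No

Row 1, column 3: row 1 has {2, 3, 4} and column 3 has {2, 3, 5}, so it must be 1.
Now row 1, column 4: row 1 together with column 4 already contain {1, 2, 3, 4, 5} — every symbol — so nothing can go there. The grid has no valid completion.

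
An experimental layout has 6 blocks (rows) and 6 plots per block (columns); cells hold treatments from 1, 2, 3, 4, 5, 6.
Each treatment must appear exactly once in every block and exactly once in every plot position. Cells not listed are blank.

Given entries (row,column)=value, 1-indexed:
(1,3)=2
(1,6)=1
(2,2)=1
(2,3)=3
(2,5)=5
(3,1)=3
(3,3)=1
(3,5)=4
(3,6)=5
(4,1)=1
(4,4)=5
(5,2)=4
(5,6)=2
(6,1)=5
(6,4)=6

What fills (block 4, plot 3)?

6

Block 3, plot 4: block 3 has {1, 3, 4, 5} and plot 4 has {5, 6}, leaving only 2.
Block 2, plot 4: block 2 has {1, 3, 5} and plot 4 has {2, 5, 6}, leaving only 4.
Block 1, plot 4: block 1 has {1, 2} and plot 4 has {2, 4, 5, 6}, leaving only 3.
Block 1, plot 5: block 1 has {1, 2, 3} and plot 5 has {4, 5}, leaving only 6.
Block 1, plot 1: block 1 has {1, 2, 3, 6} and plot 1 has {1, 3, 5}, leaving only 4.
Block 1, plot 2: block 1 has {1, 2, 3, 4, 6} and plot 2 has {1, 4}, leaving only 5.
Block 2, plot 6: block 2 has {1, 3, 4, 5} and plot 6 has {1, 2, 5}, leaving only 6.
Block 2, plot 1: block 2 has {1, 3, 4, 5, 6} and plot 1 has {1, 3, 4, 5}, leaving only 2.
Block 3, plot 2: block 3 has {1, 2, 3, 4, 5} and plot 2 has {1, 4, 5}, leaving only 6.
Block 5, plot 1: block 5 has {2, 4} and plot 1 has {1, 2, 3, 4, 5}, leaving only 6.
Block 5, plot 3: block 5 has {2, 4, 6} and plot 3 has {1, 2, 3}, leaving only 5.
Block 5, plot 4: block 5 has {2, 4, 5, 6} and plot 4 has {2, 3, 4, 5, 6}, leaving only 1.
Block 5, plot 5: block 5 has {1, 2, 4, 5, 6} and plot 5 has {4, 5, 6}, leaving only 3.
Block 4, plot 5: block 4 has {1, 5} and plot 5 has {3, 4, 5, 6}, leaving only 2.
Block 4, plot 2: block 4 has {1, 2, 5} and plot 2 has {1, 4, 5, 6}, leaving only 3.
Block 4, plot 6: block 4 has {1, 2, 3, 5} and plot 6 has {1, 2, 5, 6}, leaving only 4.
Block 4 already has {1, 2, 3, 4, 5} and plot 3 already has {1, 2, 3, 5}, so block 4, plot 3 must be 6.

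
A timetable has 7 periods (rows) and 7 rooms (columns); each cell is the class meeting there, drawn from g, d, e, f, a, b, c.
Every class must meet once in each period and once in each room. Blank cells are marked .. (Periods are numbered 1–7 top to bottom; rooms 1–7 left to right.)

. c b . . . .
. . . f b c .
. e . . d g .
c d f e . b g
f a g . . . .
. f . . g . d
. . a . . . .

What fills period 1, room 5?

Period 2, room 2: period 2 has {f, b, c} and room 2 has {d, e, f, a, c}, leaving only g.
Period 3, room 3: period 3 has {g, d, e} and room 3 has {g, f, a, b}, leaving only c.
Period 4, room 5: period 4 has {g, d, e, f, b, c} and room 5 has {g, d, b}, leaving only a.
Period 6, room 3: period 6 has {g, d, f} and room 3 has {g, f, a, b, c}, leaving only e.
Period 2, room 3: period 2 has {g, f, b, c} and room 3 has {g, e, f, a, b, c}, leaving only d.
Period 6, room 6: period 6 has {g, d, e, f} and room 6 has {g, b, c}, leaving only a.
Period 6, room 1: period 6 has {g, d, e, f, a} and room 1 has {f, c}, leaving only b.
Period 3, room 1: period 3 has {g, d, e, c} and room 1 has {f, b, c}, leaving only a.
Period 2, room 1: period 2 has {g, d, f, b, c} and room 1 has {f, a, b, c}, leaving only e.
Period 2, room 7: period 2 has {g, d, e, f, b, c} and room 7 has {g, d}, leaving only a.
Period 3, room 4: period 3 has {g, d, e, a, c} and room 4 has {e, f}, leaving only b.
Period 3, room 7: period 3 has {g, d, e, a, b, c} and room 7 has {g, d, a}, leaving only f.
Period 1, room 7: period 1 has {b, c} and room 7 has {g, d, f, a}, leaving only e.
Period 1 already has {e, b, c} and room 5 already has {g, d, a, b}, so period 1, room 5 must be f.

f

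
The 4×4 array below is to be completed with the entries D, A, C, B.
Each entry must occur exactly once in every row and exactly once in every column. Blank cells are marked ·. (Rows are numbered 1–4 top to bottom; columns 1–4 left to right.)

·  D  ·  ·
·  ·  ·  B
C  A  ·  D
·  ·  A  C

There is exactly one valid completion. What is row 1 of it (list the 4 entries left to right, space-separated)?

Row 1, column 4: row 1 has {D} and column 4 has {D, C, B}, leaving only A.
Row 1, column 1: row 1 has {D, A} and column 1 has {C}, leaving only B.
Row 1, column 3: row 1 has {D, A, B} and column 3 has {A}, leaving only C.
So row 1 reads: B D C A.

B D C A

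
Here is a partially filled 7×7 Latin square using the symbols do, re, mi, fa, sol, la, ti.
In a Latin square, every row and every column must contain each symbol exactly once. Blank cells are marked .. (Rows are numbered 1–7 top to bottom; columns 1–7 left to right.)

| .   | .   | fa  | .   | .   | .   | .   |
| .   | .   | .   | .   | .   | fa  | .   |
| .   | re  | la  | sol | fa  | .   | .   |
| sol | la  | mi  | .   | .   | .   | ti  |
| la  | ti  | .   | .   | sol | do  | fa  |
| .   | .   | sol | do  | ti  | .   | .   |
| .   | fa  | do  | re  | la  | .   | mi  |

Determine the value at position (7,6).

Row 3, column 7: row 3 has {re, fa, sol, la} and column 7 has {mi, fa, ti}, leaving only do.
Row 4, column 4: row 4 has {mi, sol, la, ti} and column 4 has {do, re, sol}, leaving only fa.
Row 4, column 6: row 4 has {mi, fa, sol, la, ti} and column 6 has {do, fa}, leaving only re.
Row 4, column 5: row 4 has {re, mi, fa, sol, la, ti} and column 5 has {fa, sol, la, ti}, leaving only do.
Row 5, column 3: row 5 has {do, fa, sol, la, ti} and column 3 has {do, mi, fa, sol, la}, leaving only re.
Row 2, column 3: row 2 has {fa} and column 3 has {do, re, mi, fa, sol, la}, leaving only ti.
Row 5, column 4: row 5 has {do, re, fa, sol, la, ti} and column 4 has {do, re, fa, sol}, leaving only mi.
Row 2, column 4: row 2 has {fa, ti} and column 4 has {do, re, mi, fa, sol}, leaving only la.
Row 1, column 4: row 1 has {fa} and column 4 has {do, re, mi, fa, sol, la}, leaving only ti.
Row 6, column 2: row 6 has {do, sol, ti} and column 2 has {re, fa, la, ti}, leaving only mi.
Row 6, column 6: row 6 has {do, mi, sol, ti} and column 6 has {do, re, fa}, leaving only la.
Row 6, column 7: row 6 has {do, mi, sol, la, ti} and column 7 has {do, mi, fa, ti}, leaving only re.
Row 2, column 7: row 2 has {fa, la, ti} and column 7 has {do, re, mi, fa, ti}, leaving only sol.
Row 1, column 7: row 1 has {fa, ti} and column 7 has {do, re, mi, fa, sol, ti}, leaving only la.
Row 2, column 2: row 2 has {fa, sol, la, ti} and column 2 has {re, mi, fa, la, ti}, leaving only do.
Row 1, column 2: row 1 has {fa, la, ti} and column 2 has {do, re, mi, fa, la, ti}, leaving only sol.
Row 1, column 6: row 1 has {fa, sol, la, ti} and column 6 has {do, re, fa, la}, leaving only mi.
Row 1, column 5: row 1 has {mi, fa, sol, la, ti} and column 5 has {do, fa, sol, la, ti}, leaving only re.
Row 1, column 1: row 1 has {re, mi, fa, sol, la, ti} and column 1 has {sol, la}, leaving only do.
Row 2, column 5: row 2 has {do, fa, sol, la, ti} and column 5 has {do, re, fa, sol, la, ti}, leaving only mi.
Row 2, column 1: row 2 has {do, mi, fa, sol, la, ti} and column 1 has {do, sol, la}, leaving only re.
Row 3, column 6: row 3 has {do, re, fa, sol, la} and column 6 has {do, re, mi, fa, la}, leaving only ti.
Row 7 already has {do, re, mi, fa, la} and column 6 already has {do, re, mi, fa, la, ti}, so row 7, column 6 must be sol.

sol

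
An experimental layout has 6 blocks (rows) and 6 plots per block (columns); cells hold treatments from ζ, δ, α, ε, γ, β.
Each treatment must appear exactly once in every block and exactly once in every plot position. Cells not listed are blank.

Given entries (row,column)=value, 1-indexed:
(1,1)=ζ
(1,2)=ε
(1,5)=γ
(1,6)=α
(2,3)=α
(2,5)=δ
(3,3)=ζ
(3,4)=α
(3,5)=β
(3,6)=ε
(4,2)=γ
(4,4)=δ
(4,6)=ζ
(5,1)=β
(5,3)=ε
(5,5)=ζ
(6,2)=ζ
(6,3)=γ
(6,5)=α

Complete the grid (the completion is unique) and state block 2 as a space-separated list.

ε β α ζ δ γ

Block 2, plot 2: block 2 has {δ, α} and plot 2 has {ζ, ε, γ}, leaving only β.
Block 2, plot 6: block 2 has {δ, α, β} and plot 6 has {ζ, α, ε}, leaving only γ.
Block 2, plot 1: block 2 has {δ, α, γ, β} and plot 1 has {ζ, β}, leaving only ε.
Block 2, plot 4: block 2 has {δ, α, ε, γ, β} and plot 4 has {δ, α}, leaving only ζ.
So block 2 reads: ε β α ζ δ γ.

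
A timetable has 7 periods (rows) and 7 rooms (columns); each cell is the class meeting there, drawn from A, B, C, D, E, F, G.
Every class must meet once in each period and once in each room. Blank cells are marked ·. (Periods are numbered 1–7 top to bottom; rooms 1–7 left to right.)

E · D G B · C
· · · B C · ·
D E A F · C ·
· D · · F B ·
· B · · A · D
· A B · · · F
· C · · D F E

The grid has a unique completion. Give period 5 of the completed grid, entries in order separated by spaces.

Period 1, room 2: period 1 has {B, C, D, E, G} and room 2 has {A, B, C, D, E}, leaving only F.
Period 1, room 6: period 1 has {B, C, D, E, F, G} and room 6 has {B, C, F}, leaving only A.
Period 2, room 2: period 2 has {B, C} and room 2 has {A, B, C, D, E, F}, leaving only G.
Period 2, room 7: period 2 has {B, C, G} and room 7 has {C, D, E, F}, leaving only A.
Period 2, room 1: period 2 has {A, B, C, G} and room 1 has {D, E}, leaving only F.
Period 2, room 3: period 2 has {A, B, C, F, G} and room 3 has {A, B, D}, leaving only E.
Period 2, room 6: period 2 has {A, B, C, E, F, G} and room 6 has {A, B, C, F}, leaving only D.
Period 3, room 5: period 3 has {A, C, D, E, F} and room 5 has {A, B, C, D, F}, leaving only G.
Period 3, room 7: period 3 has {A, C, D, E, F, G} and room 7 has {A, C, D, E, F}, leaving only B.
Period 4, room 7: period 4 has {B, D, F} and room 7 has {A, B, C, D, E, F}, leaving only G.
Period 4, room 3: period 4 has {B, D, F, G} and room 3 has {A, B, D, E}, leaving only C.
Period 4, room 1: period 4 has {B, C, D, F, G} and room 1 has {D, E, F}, leaving only A.
Period 4, room 4: period 4 has {A, B, C, D, F, G} and room 4 has {B, F, G}, leaving only E.
Period 5, room 4: period 5 has {A, B, D} and room 4 has {B, E, F, G}, leaving only C.
Period 5, room 1: period 5 has {A, B, C, D} and room 1 has {A, D, E, F}, leaving only G.
Period 5, room 3: period 5 has {A, B, C, D, G} and room 3 has {A, B, C, D, E}, leaving only F.
Period 5, room 6: period 5 has {A, B, C, D, F, G} and room 6 has {A, B, C, D, F}, leaving only E.
So period 5 reads: G B F C A E D.

G B F C A E D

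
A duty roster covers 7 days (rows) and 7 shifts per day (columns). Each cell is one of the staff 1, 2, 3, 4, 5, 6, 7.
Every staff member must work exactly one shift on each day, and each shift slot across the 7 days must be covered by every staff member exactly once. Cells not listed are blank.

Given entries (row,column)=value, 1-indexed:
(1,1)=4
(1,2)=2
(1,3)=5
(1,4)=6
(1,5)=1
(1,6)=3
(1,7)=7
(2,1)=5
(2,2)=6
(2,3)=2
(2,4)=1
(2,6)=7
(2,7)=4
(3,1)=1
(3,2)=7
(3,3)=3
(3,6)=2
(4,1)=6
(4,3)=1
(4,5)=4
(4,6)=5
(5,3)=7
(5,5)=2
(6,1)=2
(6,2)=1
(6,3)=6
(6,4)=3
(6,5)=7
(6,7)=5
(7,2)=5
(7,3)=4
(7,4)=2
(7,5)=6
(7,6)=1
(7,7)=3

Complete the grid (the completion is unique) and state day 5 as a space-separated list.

Day 5, shift 1: day 5 has {2, 7} and shift 1 has {1, 2, 4, 5, 6}, leaving only 3.
Day 5, shift 2: day 5 has {2, 3, 7} and shift 2 has {1, 2, 5, 6, 7}, leaving only 4.
Day 5, shift 4: day 5 has {2, 3, 4, 7} and shift 4 has {1, 2, 3, 6}, leaving only 5.
Day 5, shift 6: day 5 has {2, 3, 4, 5, 7} and shift 6 has {1, 2, 3, 5, 7}, leaving only 6.
Day 5, shift 7: day 5 has {2, 3, 4, 5, 6, 7} and shift 7 has {3, 4, 5, 7}, leaving only 1.
So day 5 reads: 3 4 7 5 2 6 1.

3 4 7 5 2 6 1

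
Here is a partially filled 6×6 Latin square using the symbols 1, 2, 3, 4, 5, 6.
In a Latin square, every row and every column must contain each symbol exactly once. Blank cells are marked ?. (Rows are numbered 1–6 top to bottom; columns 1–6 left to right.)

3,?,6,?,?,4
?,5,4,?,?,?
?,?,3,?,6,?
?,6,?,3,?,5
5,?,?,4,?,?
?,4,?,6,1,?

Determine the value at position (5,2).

Row 6, column 1: row 6 has {1, 4, 6} and column 1 has {3, 5}, leaving only 2.
Row 6, column 3: row 6 has {1, 2, 4, 6} and column 3 has {3, 4, 6}, leaving only 5.
Row 6, column 6: row 6 has {1, 2, 4, 5, 6} and column 6 has {4, 5}, leaving only 3.
Row 5, column 2 is narrowed to {1, 2, 3}.
If it were 1, then row 3, column 2 would be left with no valid symbol.
If it were 2, then row 3, column 2 would be left with no valid symbol.
So row 5, column 2 must be 3.

3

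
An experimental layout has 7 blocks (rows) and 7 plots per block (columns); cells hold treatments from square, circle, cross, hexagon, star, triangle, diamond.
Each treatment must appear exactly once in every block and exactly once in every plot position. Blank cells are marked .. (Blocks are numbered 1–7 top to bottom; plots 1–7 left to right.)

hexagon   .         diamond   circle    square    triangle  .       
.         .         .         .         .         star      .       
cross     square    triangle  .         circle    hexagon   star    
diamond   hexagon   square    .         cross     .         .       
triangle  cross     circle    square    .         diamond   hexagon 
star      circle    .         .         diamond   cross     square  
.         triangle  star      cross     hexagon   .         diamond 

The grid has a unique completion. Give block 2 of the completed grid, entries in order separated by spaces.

Block 2, plot 2: block 2 has {star} and plot 2 has {square, circle, cross, hexagon, triangle}, leaving only diamond.
Block 2, plot 5: block 2 has {star, diamond} and plot 5 has {square, circle, cross, hexagon, diamond}, leaving only triangle.
Block 2, plot 4: block 2 has {star, triangle, diamond} and plot 4 has {square, circle, cross}, leaving only hexagon.
Block 2, plot 3: block 2 has {hexagon, star, triangle, diamond} and plot 3 has {square, circle, star, triangle, diamond}, leaving only cross.
Block 2, plot 7: block 2 has {cross, hexagon, star, triangle, diamond} and plot 7 has {square, hexagon, star, diamond}, leaving only circle.
Block 2, plot 1: block 2 has {circle, cross, hexagon, star, triangle, diamond} and plot 1 has {cross, hexagon, star, triangle, diamond}, leaving only square.
So block 2 reads: square diamond cross hexagon triangle star circle.

square diamond cross hexagon triangle star circle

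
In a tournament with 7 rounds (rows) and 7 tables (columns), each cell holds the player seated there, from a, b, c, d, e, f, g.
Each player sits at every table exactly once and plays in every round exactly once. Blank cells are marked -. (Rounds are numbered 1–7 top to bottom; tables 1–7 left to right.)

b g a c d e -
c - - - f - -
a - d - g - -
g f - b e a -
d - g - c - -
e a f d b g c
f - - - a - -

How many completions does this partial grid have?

6

Round 1, table 7: eliminating its round and table leaves {f}.
Round 2, table 2: eliminating its round and table leaves {b, d, e}.
Round 2, table 3: eliminating its round and table leaves {b, e}.
Round 2, table 4: eliminating its round and table leaves {a, e, g}.
Round 2, table 6: eliminating its round and table leaves {b, d}.
Round 2, table 7: eliminating its round and table leaves {a, b, d, e, g}.
Round 3, table 2: eliminating its round and table leaves {b, c, e}.
Round 3, table 4: eliminating its round and table leaves {e, f}.
Round 3, table 6: eliminating its round and table leaves {b, c, f}.
Round 3, table 7: eliminating its round and table leaves {b, e, f}.
Round 4, table 3: eliminating its round and table leaves {c}.
Round 4, table 7: eliminating its round and table leaves {d}.
Round 5, table 2: eliminating its round and table leaves {b, e}.
Round 5, table 4: eliminating its round and table leaves {a, e, f}.
Round 5, table 6: eliminating its round and table leaves {b, f}.
Round 5, table 7: eliminating its round and table leaves {a, b, e, f}.
Round 7, table 2: eliminating its round and table leaves {b, c, d, e}.
Round 7, table 3: eliminating its round and table leaves {b, c, e}.
Round 7, table 4: eliminating its round and table leaves {e, g}.
Round 7, table 6: eliminating its round and table leaves {b, c, d}.
Round 7, table 7: eliminating its round and table leaves {b, d, e, g}.
Enumerating the assignments across these blanks that avoid any round or table repeat gives 6 completions.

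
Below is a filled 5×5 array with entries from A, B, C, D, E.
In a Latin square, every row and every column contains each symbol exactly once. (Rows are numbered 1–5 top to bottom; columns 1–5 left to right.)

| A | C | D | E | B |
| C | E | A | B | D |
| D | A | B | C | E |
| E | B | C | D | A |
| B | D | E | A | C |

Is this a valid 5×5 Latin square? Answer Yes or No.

Each row is a permutation of the 5 symbols, and so is each column.

Yes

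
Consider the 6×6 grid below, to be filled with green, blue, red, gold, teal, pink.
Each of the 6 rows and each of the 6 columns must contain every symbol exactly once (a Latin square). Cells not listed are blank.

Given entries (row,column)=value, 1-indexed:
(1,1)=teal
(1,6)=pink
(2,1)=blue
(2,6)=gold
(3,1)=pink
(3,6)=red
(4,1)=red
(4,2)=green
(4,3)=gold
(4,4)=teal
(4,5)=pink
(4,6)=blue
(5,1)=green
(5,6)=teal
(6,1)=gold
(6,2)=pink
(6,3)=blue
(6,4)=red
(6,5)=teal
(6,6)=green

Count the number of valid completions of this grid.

12

Row 1, column 2: eliminating its row and column leaves {blue, red, gold}.
Row 1, column 3: eliminating its row and column leaves {green, red}.
Row 1, column 4: eliminating its row and column leaves {green, blue, gold}.
Row 1, column 5: eliminating its row and column leaves {green, blue, red, gold}.
Row 2, column 2: eliminating its row and column leaves {red, teal}.
Row 2, column 3: eliminating its row and column leaves {green, red, teal, pink}.
Row 2, column 4: eliminating its row and column leaves {green, pink}.
Row 2, column 5: eliminating its row and column leaves {green, red}.
Row 3, column 2: eliminating its row and column leaves {blue, gold, teal}.
Row 3, column 3: eliminating its row and column leaves {green, teal}.
Row 3, column 4: eliminating its row and column leaves {green, blue, gold}.
Row 3, column 5: eliminating its row and column leaves {green, blue, gold}.
Row 5, column 2: eliminating its row and column leaves {blue, red, gold}.
Row 5, column 3: eliminating its row and column leaves {red, pink}.
Row 5, column 4: eliminating its row and column leaves {blue, gold, pink}.
Row 5, column 5: eliminating its row and column leaves {blue, red, gold}.
Enumerating the assignments across these blanks that avoid any row or column repeat gives 12 completions.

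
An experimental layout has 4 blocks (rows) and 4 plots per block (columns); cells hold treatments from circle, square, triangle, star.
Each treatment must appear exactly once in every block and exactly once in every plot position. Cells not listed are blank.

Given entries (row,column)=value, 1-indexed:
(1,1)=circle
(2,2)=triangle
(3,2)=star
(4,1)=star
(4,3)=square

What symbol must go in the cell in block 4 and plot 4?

Block 1, plot 2: block 1 has {circle} and plot 2 has {triangle, star}, leaving only square.
Block 2, plot 1: block 2 has {triangle} and plot 1 has {circle, star}, leaving only square.
Block 3, plot 1: block 3 has {star} and plot 1 has {circle, square, star}, leaving only triangle.
Block 3, plot 3: block 3 has {triangle, star} and plot 3 has {square}, leaving only circle.
Block 2, plot 3: block 2 has {square, triangle} and plot 3 has {circle, square}, leaving only star.
Block 1, plot 3: block 1 has {circle, square} and plot 3 has {circle, square, star}, leaving only triangle.
Block 1, plot 4: block 1 has {circle, square, triangle} and plot 4 has {}, leaving only star.
Block 2, plot 4: block 2 has {square, triangle, star} and plot 4 has {star}, leaving only circle.
Block 4 already has {square, star} and plot 4 already has {circle, star}, so block 4, plot 4 must be triangle.

triangle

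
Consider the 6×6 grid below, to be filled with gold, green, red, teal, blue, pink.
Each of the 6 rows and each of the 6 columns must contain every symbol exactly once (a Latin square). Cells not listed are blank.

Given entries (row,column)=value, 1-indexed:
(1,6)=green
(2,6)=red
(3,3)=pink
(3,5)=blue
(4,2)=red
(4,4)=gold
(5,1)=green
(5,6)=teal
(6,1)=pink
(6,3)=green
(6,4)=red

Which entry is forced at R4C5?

green

Row 3, column 6: row 3 has {blue, pink} and column 6 has {green, red, teal}, leaving only gold.
Row 6, column 6: row 6 has {green, red, pink} and column 6 has {gold, green, red, teal}, leaving only blue.
Row 4, column 6: row 4 has {gold, red} and column 6 has {gold, green, red, teal, blue}, leaving only pink.
Row 4, column 5 is narrowed to {green, teal}.
If it were teal, then row 4, column 3 would be left with no valid symbol.
So row 4, column 5 must be green.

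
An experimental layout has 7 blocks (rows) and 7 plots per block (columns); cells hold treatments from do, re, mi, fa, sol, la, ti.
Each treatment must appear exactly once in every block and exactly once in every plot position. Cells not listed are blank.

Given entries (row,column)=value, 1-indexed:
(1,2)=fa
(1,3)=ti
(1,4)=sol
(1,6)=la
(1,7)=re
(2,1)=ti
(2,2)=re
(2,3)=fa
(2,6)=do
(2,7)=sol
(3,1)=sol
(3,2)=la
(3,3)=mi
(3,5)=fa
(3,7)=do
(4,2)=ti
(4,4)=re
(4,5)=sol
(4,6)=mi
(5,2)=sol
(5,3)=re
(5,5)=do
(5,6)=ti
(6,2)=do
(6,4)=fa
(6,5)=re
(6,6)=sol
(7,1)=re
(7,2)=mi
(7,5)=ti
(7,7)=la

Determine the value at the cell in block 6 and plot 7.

ti

Block 1, plot 5: block 1 has {re, fa, sol, la, ti} and plot 5 has {do, re, fa, sol, ti}, leaving only mi.
Block 1, plot 1: block 1 has {re, mi, fa, sol, la, ti} and plot 1 has {re, sol, ti}, leaving only do.
Block 2, plot 5: block 2 has {do, re, fa, sol, ti} and plot 5 has {do, re, mi, fa, sol, ti}, leaving only la.
Block 2, plot 4: block 2 has {do, re, fa, sol, la, ti} and plot 4 has {re, fa, sol}, leaving only mi.
Block 3, plot 4: block 3 has {do, mi, fa, sol, la} and plot 4 has {re, mi, fa, sol}, leaving only ti.
Block 3, plot 6: block 3 has {do, mi, fa, sol, la, ti} and plot 6 has {do, mi, sol, la, ti}, leaving only re.
Block 4, plot 7: block 4 has {re, mi, sol, ti} and plot 7 has {do, re, sol, la}, leaving only fa.
Block 4, plot 1: block 4 has {re, mi, fa, sol, ti} and plot 1 has {do, re, sol, ti}, leaving only la.
Block 4, plot 3: block 4 has {re, mi, fa, sol, la, ti} and plot 3 has {re, mi, fa, ti}, leaving only do.
Block 5, plot 4: block 5 has {do, re, sol, ti} and plot 4 has {re, mi, fa, sol, ti}, leaving only la.
Block 5, plot 7: block 5 has {do, re, sol, la, ti} and plot 7 has {do, re, fa, sol, la}, leaving only mi.
Block 6 already has {do, re, fa, sol} and plot 7 already has {do, re, mi, fa, sol, la}, so block 6, plot 7 must be ti.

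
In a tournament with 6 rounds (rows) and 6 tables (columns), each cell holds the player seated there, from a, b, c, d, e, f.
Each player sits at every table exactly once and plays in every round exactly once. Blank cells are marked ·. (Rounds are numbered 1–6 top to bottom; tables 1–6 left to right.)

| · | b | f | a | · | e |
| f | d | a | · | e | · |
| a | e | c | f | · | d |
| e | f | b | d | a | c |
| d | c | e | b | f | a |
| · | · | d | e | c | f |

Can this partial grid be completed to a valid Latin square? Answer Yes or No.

Yes

No round or table among the givens repeats a symbol, and propagating forced cells runs into no contradiction.
One valid completion exists (for instance, c b f a d e / f d a c e b / a e c f b d / e f b d a c / d c e b f a / b a d e c f).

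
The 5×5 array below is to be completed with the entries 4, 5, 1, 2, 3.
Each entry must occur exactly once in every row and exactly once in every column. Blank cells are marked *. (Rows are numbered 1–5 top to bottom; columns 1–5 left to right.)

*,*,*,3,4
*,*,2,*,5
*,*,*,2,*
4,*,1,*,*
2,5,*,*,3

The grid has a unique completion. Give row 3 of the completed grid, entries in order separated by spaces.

Row 3, column 5: row 3 has {2} and column 5 has {4, 5, 3}, leaving only 1.
Row 1, column 3: row 1 has {4, 3} and column 3 has {1, 2}, leaving only 5.
Row 1, column 1: row 1 has {4, 5, 3} and column 1 has {4, 2}, leaving only 1.
Row 1, column 2: row 1 has {4, 5, 1, 3} and column 2 has {5}, leaving only 2.
Row 2, column 1: row 2 has {5, 2} and column 1 has {4, 1, 2}, leaving only 3.
Row 3, column 1: row 3 has {1, 2} and column 1 has {4, 1, 2, 3}, leaving only 5.
Row 4, column 2: row 4 has {4, 1} and column 2 has {5, 2}, leaving only 3.
Row 3, column 2: row 3 has {5, 1, 2} and column 2 has {5, 2, 3}, leaving only 4.
Row 3, column 3: row 3 has {4, 5, 1, 2} and column 3 has {5, 1, 2}, leaving only 3.
So row 3 reads: 5 4 3 2 1.

5 4 3 2 1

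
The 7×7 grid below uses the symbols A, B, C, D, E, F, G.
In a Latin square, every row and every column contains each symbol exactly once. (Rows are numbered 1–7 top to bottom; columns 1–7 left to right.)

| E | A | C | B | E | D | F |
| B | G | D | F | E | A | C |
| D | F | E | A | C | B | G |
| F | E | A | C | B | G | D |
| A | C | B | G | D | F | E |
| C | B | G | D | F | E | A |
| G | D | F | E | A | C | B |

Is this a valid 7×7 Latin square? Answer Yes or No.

No

Column 5 contains E twice (at rows 1 and 2), so it is not a permutation.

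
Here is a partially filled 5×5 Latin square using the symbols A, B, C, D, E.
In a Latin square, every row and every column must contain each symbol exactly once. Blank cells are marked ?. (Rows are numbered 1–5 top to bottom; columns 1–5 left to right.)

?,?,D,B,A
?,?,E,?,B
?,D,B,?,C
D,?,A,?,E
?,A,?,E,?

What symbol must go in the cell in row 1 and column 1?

C

Row 2, column 2: row 2 has {B, E} and column 2 has {A, D}, leaving only C.
Row 1, column 2: row 1 has {A, B, D} and column 2 has {A, C, D}, leaving only E.
Row 1 already has {A, B, D, E} and column 1 already has {D}, so row 1, column 1 must be C.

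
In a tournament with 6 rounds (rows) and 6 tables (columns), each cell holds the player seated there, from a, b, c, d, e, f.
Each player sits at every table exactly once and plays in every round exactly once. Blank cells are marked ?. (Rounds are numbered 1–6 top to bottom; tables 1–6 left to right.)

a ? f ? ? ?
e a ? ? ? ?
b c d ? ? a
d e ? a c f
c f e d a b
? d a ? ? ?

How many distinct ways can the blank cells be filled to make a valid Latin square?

3

Round 1, table 2: eliminating its round and table leaves {b}.
Round 1, table 4: eliminating its round and table leaves {b, c, e}.
Round 1, table 5: eliminating its round and table leaves {b, d, e}.
Round 1, table 6: eliminating its round and table leaves {c, d, e}.
Round 2, table 3: eliminating its round and table leaves {b, c}.
Round 2, table 4: eliminating its round and table leaves {b, c, f}.
Round 2, table 5: eliminating its round and table leaves {b, d, f}.
Round 2, table 6: eliminating its round and table leaves {c, d}.
Round 3, table 4: eliminating its round and table leaves {e, f}.
Round 3, table 5: eliminating its round and table leaves {e, f}.
Round 4, table 3: eliminating its round and table leaves {b}.
Round 6, table 1: eliminating its round and table leaves {f}.
Round 6, table 4: eliminating its round and table leaves {b, c, e, f}.
Round 6, table 5: eliminating its round and table leaves {b, e, f}.
Round 6, table 6: eliminating its round and table leaves {c, e}.
Enumerating the assignments across these blanks that avoid any round or table repeat gives 3 completions.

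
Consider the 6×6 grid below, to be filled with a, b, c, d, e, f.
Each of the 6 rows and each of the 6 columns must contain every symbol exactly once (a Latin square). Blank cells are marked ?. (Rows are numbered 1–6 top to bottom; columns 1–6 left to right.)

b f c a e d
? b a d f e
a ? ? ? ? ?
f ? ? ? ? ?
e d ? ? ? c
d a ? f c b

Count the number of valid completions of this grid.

Row 2, column 1: eliminating its row and column leaves {c}.
Row 3, column 2: eliminating its row and column leaves {c, e}.
Row 3, column 3: eliminating its row and column leaves {b, d, e, f}.
Row 3, column 4: eliminating its row and column leaves {b, c, e}.
Row 3, column 5: eliminating its row and column leaves {b, d}.
Row 3, column 6: eliminating its row and column leaves {f}.
Row 4, column 2: eliminating its row and column leaves {c, e}.
Row 4, column 3: eliminating its row and column leaves {b, d, e}.
Row 4, column 4: eliminating its row and column leaves {b, c, e}.
Row 4, column 5: eliminating its row and column leaves {a, b, d}.
Row 4, column 6: eliminating its row and column leaves {a}.
Row 5, column 3: eliminating its row and column leaves {b, f}.
Row 5, column 4: eliminating its row and column leaves {b}.
Row 5, column 5: eliminating its row and column leaves {a, b}.
Row 6, column 3: eliminating its row and column leaves {e}.
Enumerating the assignments across these blanks that avoid any row or column repeat gives 4 completions.

4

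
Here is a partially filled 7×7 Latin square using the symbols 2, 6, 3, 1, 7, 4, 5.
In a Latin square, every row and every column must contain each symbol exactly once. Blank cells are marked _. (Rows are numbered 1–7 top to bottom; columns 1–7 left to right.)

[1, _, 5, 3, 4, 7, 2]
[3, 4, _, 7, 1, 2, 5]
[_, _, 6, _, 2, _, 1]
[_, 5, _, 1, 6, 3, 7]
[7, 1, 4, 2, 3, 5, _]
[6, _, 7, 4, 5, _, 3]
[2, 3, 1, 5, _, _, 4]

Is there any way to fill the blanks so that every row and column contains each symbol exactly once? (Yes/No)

Row 2, column 3: row 2 together with column 3 already contain {2, 6, 3, 1, 7, 4, 5} — every symbol — so nothing can go there. The grid has no valid completion.

No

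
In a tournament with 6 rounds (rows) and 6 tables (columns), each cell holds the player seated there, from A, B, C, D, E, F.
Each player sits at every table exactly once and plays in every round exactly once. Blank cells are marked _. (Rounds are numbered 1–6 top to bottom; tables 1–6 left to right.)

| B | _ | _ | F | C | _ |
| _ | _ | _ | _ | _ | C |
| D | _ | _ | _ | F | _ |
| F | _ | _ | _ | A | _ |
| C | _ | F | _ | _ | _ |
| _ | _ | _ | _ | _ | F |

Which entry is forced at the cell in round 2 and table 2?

F

Round 2, table 2 is narrowed to {A, B, D, E, F}.
If it were A, propagating the remaining blanks reaches a contradiction.
If it were B, propagating the remaining blanks reaches a contradiction.
If it were D, propagating the remaining blanks reaches a contradiction.
If it were E, propagating the remaining blanks reaches a contradiction.
So round 2, table 2 must be F.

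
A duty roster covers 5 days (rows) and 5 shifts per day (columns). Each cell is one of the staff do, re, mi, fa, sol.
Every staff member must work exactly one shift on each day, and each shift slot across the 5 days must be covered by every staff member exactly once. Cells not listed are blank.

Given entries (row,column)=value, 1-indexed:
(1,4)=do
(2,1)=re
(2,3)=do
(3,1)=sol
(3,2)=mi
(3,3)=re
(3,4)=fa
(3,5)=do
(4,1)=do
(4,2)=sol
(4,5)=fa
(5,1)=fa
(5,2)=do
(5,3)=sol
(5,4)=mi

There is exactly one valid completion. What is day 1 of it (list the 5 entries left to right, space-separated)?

mi re fa do sol

Day 1, shift 1: day 1 has {do} and shift 1 has {do, re, fa, sol}, leaving only mi.
Day 1, shift 3: day 1 has {do, mi} and shift 3 has {do, re, sol}, leaving only fa.
Day 1, shift 2: day 1 has {do, mi, fa} and shift 2 has {do, mi, sol}, leaving only re.
Day 1, shift 5: day 1 has {do, re, mi, fa} and shift 5 has {do, fa}, leaving only sol.
So day 1 reads: mi re fa do sol.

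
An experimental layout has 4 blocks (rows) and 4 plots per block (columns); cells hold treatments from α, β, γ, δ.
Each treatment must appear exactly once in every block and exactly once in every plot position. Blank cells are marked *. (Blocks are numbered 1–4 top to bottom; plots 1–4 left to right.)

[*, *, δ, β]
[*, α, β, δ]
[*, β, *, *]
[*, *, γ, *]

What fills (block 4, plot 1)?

Block 1, plot 2: block 1 has {β, δ} and plot 2 has {α, β}, leaving only γ.
Block 1, plot 1: block 1 has {β, γ, δ} and plot 1 has {}, leaving only α.
Block 2, plot 1: block 2 has {α, β, δ} and plot 1 has {α}, leaving only γ.
Block 3, plot 1: block 3 has {β} and plot 1 has {α, γ}, leaving only δ.
Block 4 already has {γ} and plot 1 already has {α, γ, δ}, so block 4, plot 1 must be β.

β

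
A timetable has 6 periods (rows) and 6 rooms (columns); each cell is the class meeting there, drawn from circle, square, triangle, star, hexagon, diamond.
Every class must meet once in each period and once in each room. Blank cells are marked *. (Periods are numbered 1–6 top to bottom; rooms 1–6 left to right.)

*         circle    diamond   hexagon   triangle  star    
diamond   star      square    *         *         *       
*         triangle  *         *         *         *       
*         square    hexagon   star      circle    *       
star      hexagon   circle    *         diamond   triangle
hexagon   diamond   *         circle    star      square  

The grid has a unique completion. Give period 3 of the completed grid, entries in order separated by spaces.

Period 3, room 3: period 3 has {triangle} and room 3 has {circle, square, hexagon, diamond}, leaving only star.
Period 1, room 1: period 1 has {circle, triangle, star, hexagon, diamond} and room 1 has {star, hexagon, diamond}, leaving only square.
Period 3, room 1: period 3 has {triangle, star} and room 1 has {square, star, hexagon, diamond}, leaving only circle.
Period 2, room 4: period 2 has {square, star, diamond} and room 4 has {circle, star, hexagon}, leaving only triangle.
Period 2, room 5: period 2 has {square, triangle, star, diamond} and room 5 has {circle, triangle, star, diamond}, leaving only hexagon.
Period 3, room 5: period 3 has {circle, triangle, star} and room 5 has {circle, triangle, star, hexagon, diamond}, leaving only square.
Period 3, room 4: period 3 has {circle, square, triangle, star} and room 4 has {circle, triangle, star, hexagon}, leaving only diamond.
Period 3, room 6: period 3 has {circle, square, triangle, star, diamond} and room 6 has {square, triangle, star}, leaving only hexagon.
So period 3 reads: circle triangle star diamond square hexagon.

circle triangle star diamond square hexagon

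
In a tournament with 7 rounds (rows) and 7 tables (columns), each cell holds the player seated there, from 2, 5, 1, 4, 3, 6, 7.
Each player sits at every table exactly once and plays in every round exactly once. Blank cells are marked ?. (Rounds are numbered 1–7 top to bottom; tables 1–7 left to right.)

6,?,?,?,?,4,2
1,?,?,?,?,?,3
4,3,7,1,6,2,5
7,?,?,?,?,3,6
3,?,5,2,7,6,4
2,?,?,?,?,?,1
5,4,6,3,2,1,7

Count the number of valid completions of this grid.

Round 1, table 2: eliminating its round and table leaves {5, 1, 7}.
Round 1, table 3: eliminating its round and table leaves {1, 3}.
Round 1, table 4: eliminating its round and table leaves {5, 7}.
Round 1, table 5: eliminating its round and table leaves {5, 1, 3}.
Round 2, table 2: eliminating its round and table leaves {2, 5, 6, 7}.
Round 2, table 3: eliminating its round and table leaves {2, 4}.
Round 2, table 4: eliminating its round and table leaves {5, 4, 6, 7}.
Round 2, table 5: eliminating its round and table leaves {5, 4}.
Round 2, table 6: eliminating its round and table leaves {5, 7}.
Round 4, table 2: eliminating its round and table leaves {2, 5, 1}.
Round 4, table 3: eliminating its round and table leaves {2, 1, 4}.
Round 4, table 4: eliminating its round and table leaves {5, 4}.
Round 4, table 5: eliminating its round and table leaves {5, 1, 4}.
Round 5, table 2: eliminating its round and table leaves {1}.
Round 6, table 2: eliminating its round and table leaves {5, 6, 7}.
Round 6, table 3: eliminating its round and table leaves {4, 3}.
Round 6, table 4: eliminating its round and table leaves {5, 4, 6, 7}.
Round 6, table 5: eliminating its round and table leaves {5, 4, 3}.
Round 6, table 6: eliminating its round and table leaves {5, 7}.
Enumerating the assignments across these blanks that avoid any round or table repeat gives 8 completions.

8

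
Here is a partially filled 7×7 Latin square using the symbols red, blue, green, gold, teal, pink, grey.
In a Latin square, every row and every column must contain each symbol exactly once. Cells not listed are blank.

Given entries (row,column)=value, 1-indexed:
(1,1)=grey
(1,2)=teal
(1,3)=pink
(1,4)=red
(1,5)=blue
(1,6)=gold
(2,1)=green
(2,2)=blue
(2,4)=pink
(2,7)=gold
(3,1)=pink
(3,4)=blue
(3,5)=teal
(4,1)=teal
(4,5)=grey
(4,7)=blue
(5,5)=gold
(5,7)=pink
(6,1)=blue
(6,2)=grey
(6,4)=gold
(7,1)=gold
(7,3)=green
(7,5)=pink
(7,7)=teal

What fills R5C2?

Row 1, column 7: row 1 has {red, blue, gold, teal, pink, grey} and column 7 has {blue, gold, teal, pink}, leaving only green.
Row 2, column 5: row 2 has {blue, green, gold, pink} and column 5 has {blue, gold, teal, pink, grey}, leaving only red.
Row 4, column 4: row 4 has {blue, teal, grey} and column 4 has {red, blue, gold, pink}, leaving only green.
Row 5, column 1: row 5 has {gold, pink} and column 1 has {blue, green, gold, teal, pink, grey}, leaving only red.
Row 5 already has {red, gold, pink} and column 2 already has {blue, teal, grey}, so row 5, column 2 must be green.

green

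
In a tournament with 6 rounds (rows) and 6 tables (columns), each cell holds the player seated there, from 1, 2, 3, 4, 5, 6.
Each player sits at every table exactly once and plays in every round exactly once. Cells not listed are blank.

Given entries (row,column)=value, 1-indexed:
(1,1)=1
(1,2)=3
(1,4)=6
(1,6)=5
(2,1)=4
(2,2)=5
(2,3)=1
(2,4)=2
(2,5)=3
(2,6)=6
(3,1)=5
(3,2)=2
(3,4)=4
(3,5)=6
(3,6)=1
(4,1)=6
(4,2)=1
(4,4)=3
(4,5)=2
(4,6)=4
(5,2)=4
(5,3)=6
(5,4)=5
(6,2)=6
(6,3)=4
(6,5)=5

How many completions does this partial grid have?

Round 1, table 3: eliminating its round and table leaves {2}.
Round 1, table 5: eliminating its round and table leaves {4}.
Round 3, table 3: eliminating its round and table leaves {3}.
Round 4, table 3: eliminating its round and table leaves {5}.
Round 5, table 1: eliminating its round and table leaves {2, 3}.
Round 5, table 5: eliminating its round and table leaves {1}.
Round 5, table 6: eliminating its round and table leaves {2, 3}.
Round 6, table 1: eliminating its round and table leaves {2, 3}.
Round 6, table 4: eliminating its round and table leaves {1}.
Round 6, table 6: eliminating its round and table leaves {2, 3}.
Enumerating the assignments across these blanks that avoid any round or table repeat gives 2 completions.

2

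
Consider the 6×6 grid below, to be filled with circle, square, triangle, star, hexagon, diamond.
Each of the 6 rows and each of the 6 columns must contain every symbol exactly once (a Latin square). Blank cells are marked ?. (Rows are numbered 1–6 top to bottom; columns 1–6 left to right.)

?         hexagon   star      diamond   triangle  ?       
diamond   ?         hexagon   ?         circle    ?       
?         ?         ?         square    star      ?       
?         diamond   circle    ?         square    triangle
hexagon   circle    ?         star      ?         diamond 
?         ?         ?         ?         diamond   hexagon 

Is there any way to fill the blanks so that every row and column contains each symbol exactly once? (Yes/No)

Row 5, column 5: row 5 together with column 5 already contain {circle, square, triangle, star, hexagon, diamond} — every symbol — so nothing can go there. The grid has no valid completion.

No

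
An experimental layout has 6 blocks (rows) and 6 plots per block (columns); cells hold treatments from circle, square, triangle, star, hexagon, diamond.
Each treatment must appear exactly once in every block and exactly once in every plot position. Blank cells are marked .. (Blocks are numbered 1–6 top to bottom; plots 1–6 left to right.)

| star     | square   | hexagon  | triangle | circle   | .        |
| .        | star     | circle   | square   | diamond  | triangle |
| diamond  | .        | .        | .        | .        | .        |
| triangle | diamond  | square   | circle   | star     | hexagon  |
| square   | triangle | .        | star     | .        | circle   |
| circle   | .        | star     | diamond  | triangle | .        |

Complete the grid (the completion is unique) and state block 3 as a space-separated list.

Block 3, plot 3: block 3 has {diamond} and plot 3 has {circle, square, star, hexagon}, leaving only triangle.
Block 3, plot 4: block 3 has {triangle, diamond} and plot 4 has {circle, square, triangle, star, diamond}, leaving only hexagon.
Block 3, plot 2: block 3 has {triangle, hexagon, diamond} and plot 2 has {square, triangle, star, diamond}, leaving only circle.
Block 3, plot 5: block 3 has {circle, triangle, hexagon, diamond} and plot 5 has {circle, triangle, star, diamond}, leaving only square.
Block 3, plot 6: block 3 has {circle, square, triangle, hexagon, diamond} and plot 6 has {circle, triangle, hexagon}, leaving only star.
So block 3 reads: diamond circle triangle hexagon square star.

diamond circle triangle hexagon square star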